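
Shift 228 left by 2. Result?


0b11100100 << 2 = 0b1110010000 = 912

912


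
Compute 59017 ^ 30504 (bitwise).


0b1110011010001001 ^ 0b111011100101000 = 0b1001000110100001 = 37281

37281


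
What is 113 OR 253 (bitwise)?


0b1110001 | 0b11111101 = 0b11111101 = 253

253


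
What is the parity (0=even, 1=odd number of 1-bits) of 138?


0b10001010 has 3 ones => parity 1

1


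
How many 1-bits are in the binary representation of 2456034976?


0b10010010011001000001111010100000 has 12 set bits

12


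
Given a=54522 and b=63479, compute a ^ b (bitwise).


54522 ^ 63479 = 8973

8973


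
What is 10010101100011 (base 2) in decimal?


10010101100011 in decimal = 9571

9571


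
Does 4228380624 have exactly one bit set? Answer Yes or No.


0b11111100000001111111011111010000. Multiple bits set => No

No


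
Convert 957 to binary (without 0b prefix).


957 = 1110111101 in binary

1110111101


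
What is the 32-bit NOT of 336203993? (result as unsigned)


~0b10100000010100001000011011001 = 0b11101011111101011110111100100110 = 3958763302 (32-bit unsigned)

3958763302


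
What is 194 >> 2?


0b11000010 >> 2 = 0b110000 = 48

48


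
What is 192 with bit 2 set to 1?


192 | (1 << 2) = 192 | 4 = 196

196


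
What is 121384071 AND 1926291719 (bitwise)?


0b111001111000010110010000111 & 0b1110010110100001110000100000111 = 0b10000100000010000000000111 = 34611207

34611207


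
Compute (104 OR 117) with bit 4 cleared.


Step 1: 104 | 117 = 125
Step 2: 125 & ~(1 << 4) = 109

109


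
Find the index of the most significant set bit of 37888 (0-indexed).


0b1001010000000000. Highest set bit at position 15

15


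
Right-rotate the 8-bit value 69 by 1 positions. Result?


Rotate 0b1000101 right by 1 (8-bit) = 0b10100010 = 162

162


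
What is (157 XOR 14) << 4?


Step 1: 157 ^ 14 = 147
Step 2: 147 << 4 = 2352

2352


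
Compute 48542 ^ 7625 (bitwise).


0b1011110110011110 ^ 0b1110111001001 = 0b1010000001010111 = 41047

41047


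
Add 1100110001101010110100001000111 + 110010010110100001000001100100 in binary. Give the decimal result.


1100110001101010110100001000111 + 110010010110100001000001100100 = 10011000100011110111100010101011 = 2559539371

2559539371


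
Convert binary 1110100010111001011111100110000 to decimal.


1110100010111001011111100110000 in decimal = 1952235312

1952235312


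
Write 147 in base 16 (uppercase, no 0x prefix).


147 = 93 hex

93


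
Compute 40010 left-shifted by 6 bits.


0b1001110001001010 << 6 = 0b1001110001001010000000 = 2560640

2560640


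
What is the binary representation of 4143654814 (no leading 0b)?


4143654814 = 11110110111110110010011110011110 in binary

11110110111110110010011110011110


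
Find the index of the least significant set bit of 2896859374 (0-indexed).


0b10101100101010101001000011101110. Lowest set bit at position 1

1


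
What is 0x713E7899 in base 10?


713E7899 hex = 1899919513 decimal

1899919513


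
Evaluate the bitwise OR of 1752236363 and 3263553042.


0b1101000011100010000000101001011 | 0b11000010100001011101111000010010 = 0b11101010111101011101111101011011 = 3941982043

3941982043


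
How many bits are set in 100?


0b1100100 has 3 set bits

3


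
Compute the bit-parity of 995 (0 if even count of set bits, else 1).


0b1111100011 has 7 ones => parity 1

1


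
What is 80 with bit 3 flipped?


80 ^ (1 << 3) = 80 ^ 8 = 88

88


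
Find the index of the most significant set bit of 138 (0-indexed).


0b10001010. Highest set bit at position 7

7


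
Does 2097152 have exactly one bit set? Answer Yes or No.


0b1000000000000000000000. Only one bit set => Yes

Yes


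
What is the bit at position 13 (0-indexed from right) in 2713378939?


0b10100001101110101110000001111011, position 13 = 1

1


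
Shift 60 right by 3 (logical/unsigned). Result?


0b111100 >> 3 = 0b111 = 7

7


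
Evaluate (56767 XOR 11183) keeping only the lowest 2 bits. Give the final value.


Step 1: 56767 ^ 11183 = 62992
Step 2: 62992 & 3 = 0

0


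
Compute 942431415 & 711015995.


0b111000001011000101110010110111 & 0b101010011000010011111000111011 = 0b101000001000000001110000110011 = 673193011

673193011


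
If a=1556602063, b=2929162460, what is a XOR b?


1556602063 ^ 2929162460 = 4065371155

4065371155


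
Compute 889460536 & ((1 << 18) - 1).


889460536 & 262143 = 5944

5944


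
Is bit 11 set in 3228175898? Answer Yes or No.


0b11000000011010100000111000011010, bit 11 = 1. Yes

Yes


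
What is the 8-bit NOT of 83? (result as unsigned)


~0b1010011 = 0b10101100 = 172 (8-bit unsigned)

172


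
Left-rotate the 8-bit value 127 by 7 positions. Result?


Rotate 0b1111111 left by 7 (8-bit) = 0b10111111 = 191

191


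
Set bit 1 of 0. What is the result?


0 | (1 << 1) = 0 | 2 = 2

2


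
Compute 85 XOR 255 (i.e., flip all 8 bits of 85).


85 ^ 255 = 170

170


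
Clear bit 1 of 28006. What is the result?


28006 & ~(1 << 1) = 28004

28004


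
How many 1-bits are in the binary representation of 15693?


0b11110101001101 has 9 set bits

9


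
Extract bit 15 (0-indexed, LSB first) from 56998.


0b1101111010100110, position 15 = 1

1


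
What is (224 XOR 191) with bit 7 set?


Step 1: 224 ^ 191 = 95
Step 2: 95 | (1 << 7) = 95 | 128 = 223

223


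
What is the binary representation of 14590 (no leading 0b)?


14590 = 11100011111110 in binary

11100011111110


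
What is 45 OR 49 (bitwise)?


0b101101 | 0b110001 = 0b111101 = 61

61


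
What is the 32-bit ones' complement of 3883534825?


3883534825 ^ 4294967295 = 411432470

411432470


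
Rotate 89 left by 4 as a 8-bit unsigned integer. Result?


Rotate 0b1011001 left by 4 (8-bit) = 0b10010101 = 149

149


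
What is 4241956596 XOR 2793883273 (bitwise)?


0b11111100110101110001111011110100 ^ 0b10100110100001110100011010001001 = 0b1011010010100000101100001111101 = 1515214973

1515214973


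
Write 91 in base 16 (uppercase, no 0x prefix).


91 = 5B hex

5B


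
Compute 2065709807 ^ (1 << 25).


2065709807 ^ (1 << 25) = 2065709807 ^ 33554432 = 2032155375

2032155375


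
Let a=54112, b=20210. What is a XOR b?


54112 ^ 20210 = 40338

40338


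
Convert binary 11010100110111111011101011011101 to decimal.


11010100110111111011101011011101 in decimal = 3571432157

3571432157


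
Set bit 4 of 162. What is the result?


162 | (1 << 4) = 162 | 16 = 178

178


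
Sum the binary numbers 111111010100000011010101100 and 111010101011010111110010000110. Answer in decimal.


111111010100000011010101100 + 111010101011010111110010000110 = 1000010100101111000001100110010 = 1117225778

1117225778


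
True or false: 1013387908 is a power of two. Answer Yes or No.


0b111100011001110001001010000100. Multiple bits set => No

No


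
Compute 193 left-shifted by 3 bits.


0b11000001 << 3 = 0b11000001000 = 1544

1544


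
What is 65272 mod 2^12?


65272 & 4095 = 3832

3832


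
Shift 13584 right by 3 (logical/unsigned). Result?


0b11010100010000 >> 3 = 0b11010100010 = 1698

1698


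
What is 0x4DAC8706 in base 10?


4DAC8706 hex = 1303152390 decimal

1303152390


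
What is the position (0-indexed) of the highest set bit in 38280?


0b1001010110001000. Highest set bit at position 15

15


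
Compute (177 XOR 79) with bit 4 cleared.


Step 1: 177 ^ 79 = 254
Step 2: 254 & ~(1 << 4) = 238

238


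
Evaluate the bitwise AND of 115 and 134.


0b1110011 & 0b10000110 = 0b10 = 2

2


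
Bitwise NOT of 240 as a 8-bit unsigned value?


~0b11110000 = 0b1111 = 15 (8-bit unsigned)

15


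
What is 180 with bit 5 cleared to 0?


180 & ~(1 << 5) = 148

148


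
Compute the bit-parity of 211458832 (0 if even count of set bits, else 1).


0b1100100110101001101100010000 has 12 ones => parity 0

0


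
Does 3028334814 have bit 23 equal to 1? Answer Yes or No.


0b10110100100000001011100011011110, bit 23 = 1. Yes

Yes


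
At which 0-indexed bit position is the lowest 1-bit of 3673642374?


0b11011010111101110101010110000110. Lowest set bit at position 1

1


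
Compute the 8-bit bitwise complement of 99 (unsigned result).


~0b1100011 = 0b10011100 = 156 (8-bit unsigned)

156


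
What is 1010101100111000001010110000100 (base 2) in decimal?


1010101100111000001010110000100 in decimal = 1436292484

1436292484


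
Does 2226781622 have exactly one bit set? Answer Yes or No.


0b10000100101110011111110110110110. Multiple bits set => No

No


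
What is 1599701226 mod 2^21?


1599701226 & 2097151 = 1671402

1671402


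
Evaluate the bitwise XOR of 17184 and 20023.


0b100001100100000 ^ 0b100111000110111 = 0b110100010111 = 3351

3351


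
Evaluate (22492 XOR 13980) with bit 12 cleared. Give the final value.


Step 1: 22492 ^ 13980 = 24896
Step 2: 24896 & ~(1 << 12) = 24896

24896


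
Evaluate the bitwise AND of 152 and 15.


0b10011000 & 0b1111 = 0b1000 = 8

8


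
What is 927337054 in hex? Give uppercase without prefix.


927337054 = 37460A5E hex

37460A5E


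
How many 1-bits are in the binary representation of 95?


0b1011111 has 6 set bits

6


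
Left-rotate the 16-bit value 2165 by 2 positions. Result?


Rotate 0b100001110101 left by 2 (16-bit) = 0b10000111010100 = 8660

8660


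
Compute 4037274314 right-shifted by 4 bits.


0b11110000101000111110101011001010 >> 4 = 0b1111000010100011111010101100 = 252329644

252329644


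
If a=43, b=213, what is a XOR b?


43 ^ 213 = 254

254


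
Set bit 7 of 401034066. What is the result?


401034066 | (1 << 7) = 401034066 | 128 = 401034194

401034194


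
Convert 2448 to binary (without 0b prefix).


2448 = 100110010000 in binary

100110010000


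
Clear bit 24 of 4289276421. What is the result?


4289276421 & ~(1 << 24) = 4272499205

4272499205


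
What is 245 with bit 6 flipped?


245 ^ (1 << 6) = 245 ^ 64 = 181

181


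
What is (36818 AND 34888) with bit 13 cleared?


Step 1: 36818 & 34888 = 34880
Step 2: 34880 & ~(1 << 13) = 34880

34880


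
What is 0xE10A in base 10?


E10A hex = 57610 decimal

57610


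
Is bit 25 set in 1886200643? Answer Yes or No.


0b1110000011011010010001101000011, bit 25 = 0. No

No


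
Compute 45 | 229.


0b101101 | 0b11100101 = 0b11101101 = 237

237


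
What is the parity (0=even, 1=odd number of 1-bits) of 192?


0b11000000 has 2 ones => parity 0

0


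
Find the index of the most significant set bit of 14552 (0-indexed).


0b11100011011000. Highest set bit at position 13

13


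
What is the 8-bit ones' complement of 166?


166 ^ 255 = 89

89


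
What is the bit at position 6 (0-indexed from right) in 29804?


0b111010001101100, position 6 = 1

1


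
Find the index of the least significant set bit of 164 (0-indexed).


0b10100100. Lowest set bit at position 2

2


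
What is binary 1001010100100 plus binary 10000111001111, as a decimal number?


1001010100100 + 10000111001111 = 11010001110011 = 13427

13427


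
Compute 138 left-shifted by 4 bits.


0b10001010 << 4 = 0b100010100000 = 2208

2208


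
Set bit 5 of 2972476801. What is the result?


2972476801 | (1 << 5) = 2972476801 | 32 = 2972476833

2972476833


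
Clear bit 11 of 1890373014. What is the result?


1890373014 & ~(1 << 11) = 1890370966

1890370966


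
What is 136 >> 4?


0b10001000 >> 4 = 0b1000 = 8

8


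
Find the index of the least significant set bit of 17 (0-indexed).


0b10001. Lowest set bit at position 0

0


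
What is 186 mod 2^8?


186 & 255 = 186

186


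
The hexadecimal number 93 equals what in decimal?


93 hex = 147 decimal

147


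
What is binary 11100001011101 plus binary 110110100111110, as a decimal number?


11100001011101 + 110110100111110 = 1010010110011011 = 42395

42395


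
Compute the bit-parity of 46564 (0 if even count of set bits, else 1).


0b1011010111100100 has 9 ones => parity 1

1


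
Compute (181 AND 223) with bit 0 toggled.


Step 1: 181 & 223 = 149
Step 2: 149 ^ (1 << 0) = 149 ^ 1 = 148

148


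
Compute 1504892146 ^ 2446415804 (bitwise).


0b1011001101100101101010011110010 ^ 0b10010001110100010101011110111100 = 0b11001000011000111000001101001110 = 3361964878

3361964878


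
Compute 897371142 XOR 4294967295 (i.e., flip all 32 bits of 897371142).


897371142 ^ 4294967295 = 3397596153

3397596153


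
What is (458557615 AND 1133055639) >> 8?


Step 1: 458557615 & 1133055639 = 50399367
Step 2: 50399367 >> 8 = 196872

196872


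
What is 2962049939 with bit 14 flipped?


2962049939 ^ (1 << 14) = 2962049939 ^ 16384 = 2962033555

2962033555


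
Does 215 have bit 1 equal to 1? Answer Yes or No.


0b11010111, bit 1 = 1. Yes

Yes


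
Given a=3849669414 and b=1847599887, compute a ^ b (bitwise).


3849669414 ^ 1847599887 = 2337630249

2337630249


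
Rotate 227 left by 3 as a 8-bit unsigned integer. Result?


Rotate 0b11100011 left by 3 (8-bit) = 0b11111 = 31

31


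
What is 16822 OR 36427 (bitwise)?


0b100000110110110 | 0b1000111001001011 = 0b1100111111111111 = 53247

53247


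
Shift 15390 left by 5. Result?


0b11110000011110 << 5 = 0b1111000001111000000 = 492480

492480


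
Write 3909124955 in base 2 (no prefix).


3909124955 = 11101001000000001000001101011011 in binary

11101001000000001000001101011011


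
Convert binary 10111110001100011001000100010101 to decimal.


10111110001100011001000100010101 in decimal = 3190919445

3190919445


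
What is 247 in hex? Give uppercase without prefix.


247 = F7 hex

F7


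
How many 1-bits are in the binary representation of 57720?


0b1110000101111000 has 8 set bits

8


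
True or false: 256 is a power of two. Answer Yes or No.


0b100000000. Only one bit set => Yes

Yes


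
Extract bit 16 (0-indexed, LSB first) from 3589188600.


0b11010101111011101010101111111000, position 16 = 0

0


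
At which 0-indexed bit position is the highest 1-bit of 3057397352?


0b10110110001111000010111001101000. Highest set bit at position 31

31


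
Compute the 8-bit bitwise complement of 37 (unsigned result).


~0b100101 = 0b11011010 = 218 (8-bit unsigned)

218


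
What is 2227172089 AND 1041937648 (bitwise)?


0b10000100101111111111001011111001 & 0b111110000110101011010011110000 = 0b100000110101011000011110000 = 68858096

68858096


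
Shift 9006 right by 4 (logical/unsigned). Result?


0b10001100101110 >> 4 = 0b1000110010 = 562

562


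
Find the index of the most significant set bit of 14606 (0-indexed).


0b11100100001110. Highest set bit at position 13

13


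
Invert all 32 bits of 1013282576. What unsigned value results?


1013282576 ^ 4294967295 = 3281684719

3281684719


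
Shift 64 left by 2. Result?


0b1000000 << 2 = 0b100000000 = 256

256


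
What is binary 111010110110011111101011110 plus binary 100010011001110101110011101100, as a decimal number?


111010110110011111101011110 + 100010011001110101110011101100 = 101001110000101001110001001010 = 700619850

700619850


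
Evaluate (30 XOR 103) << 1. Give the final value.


Step 1: 30 ^ 103 = 121
Step 2: 121 << 1 = 242

242


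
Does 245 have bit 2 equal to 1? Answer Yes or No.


0b11110101, bit 2 = 1. Yes

Yes


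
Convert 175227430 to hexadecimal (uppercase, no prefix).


175227430 = A71C226 hex

A71C226


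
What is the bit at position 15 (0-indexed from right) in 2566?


0b101000000110, position 15 = 0

0


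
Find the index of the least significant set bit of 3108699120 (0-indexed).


0b10111001010010101111101111110000. Lowest set bit at position 4

4


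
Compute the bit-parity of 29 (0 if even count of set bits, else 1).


0b11101 has 4 ones => parity 0

0


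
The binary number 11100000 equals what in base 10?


11100000 in decimal = 224

224


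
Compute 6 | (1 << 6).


6 | (1 << 6) = 6 | 64 = 70

70


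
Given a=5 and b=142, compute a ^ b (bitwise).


5 ^ 142 = 139

139


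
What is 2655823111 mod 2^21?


2655823111 & 2097151 = 828679

828679


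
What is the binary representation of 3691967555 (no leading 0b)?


3691967555 = 11011100000011101111010001000011 in binary

11011100000011101111010001000011


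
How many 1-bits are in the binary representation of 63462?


0b1111011111100110 has 12 set bits

12


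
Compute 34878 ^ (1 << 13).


34878 ^ (1 << 13) = 34878 ^ 8192 = 43070

43070


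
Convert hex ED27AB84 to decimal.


ED27AB84 hex = 3978800004 decimal

3978800004


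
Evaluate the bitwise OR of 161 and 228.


0b10100001 | 0b11100100 = 0b11100101 = 229

229


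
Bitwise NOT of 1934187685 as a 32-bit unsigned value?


~0b1110011010010010101110010100101 = 0b10001100101101101010001101011010 = 2360779610 (32-bit unsigned)

2360779610


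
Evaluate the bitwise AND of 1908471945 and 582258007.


0b1110001110000001111100010001001 & 0b100010101101001000110101010111 = 0b100000100000001000100000000001 = 545294337

545294337


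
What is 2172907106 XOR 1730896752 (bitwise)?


0b10000001100000111110111001100010 ^ 0b1100111001010110110001101110000 = 0b11100110101010001000110100010010 = 3869805842

3869805842


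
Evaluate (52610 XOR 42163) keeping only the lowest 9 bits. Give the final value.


Step 1: 52610 ^ 42163 = 26929
Step 2: 26929 & 511 = 305

305


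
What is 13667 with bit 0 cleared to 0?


13667 & ~(1 << 0) = 13666

13666


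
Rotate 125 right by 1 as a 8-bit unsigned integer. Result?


Rotate 0b1111101 right by 1 (8-bit) = 0b10111110 = 190

190


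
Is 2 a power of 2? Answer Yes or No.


0b10. Only one bit set => Yes

Yes


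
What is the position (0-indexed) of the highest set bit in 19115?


0b100101010101011. Highest set bit at position 14

14


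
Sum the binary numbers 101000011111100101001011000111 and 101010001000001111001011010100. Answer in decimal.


101000011111100101001011000111 + 101010001000001111001011010100 = 1010010100111110100010110011011 = 1386169755

1386169755


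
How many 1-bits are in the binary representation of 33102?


0b1000000101001110 has 6 set bits

6


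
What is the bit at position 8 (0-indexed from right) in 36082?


0b1000110011110010, position 8 = 0

0


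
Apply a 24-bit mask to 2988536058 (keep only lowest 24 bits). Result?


2988536058 & 16777215 = 2191610

2191610


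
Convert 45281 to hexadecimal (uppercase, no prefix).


45281 = B0E1 hex

B0E1


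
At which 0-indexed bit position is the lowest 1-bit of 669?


0b1010011101. Lowest set bit at position 0

0


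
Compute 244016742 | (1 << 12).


244016742 | (1 << 12) = 244016742 | 4096 = 244020838

244020838


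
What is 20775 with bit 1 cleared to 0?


20775 & ~(1 << 1) = 20773

20773


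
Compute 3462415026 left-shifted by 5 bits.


0b11001110011000000100001010110010 << 5 = 0b1100111001100000010000101011001000000 = 110797280832

110797280832


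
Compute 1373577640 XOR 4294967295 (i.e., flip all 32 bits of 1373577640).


1373577640 ^ 4294967295 = 2921389655

2921389655


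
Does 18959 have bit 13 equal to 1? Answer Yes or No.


0b100101000001111, bit 13 = 0. No

No


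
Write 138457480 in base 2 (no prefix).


138457480 = 1000010000001011000110001000 in binary

1000010000001011000110001000


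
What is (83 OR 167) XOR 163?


Step 1: 83 | 167 = 247
Step 2: 247 ^ 163 = 84

84


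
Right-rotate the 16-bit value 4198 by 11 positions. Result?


Rotate 0b1000001100110 right by 11 (16-bit) = 0b110011000010 = 3266

3266


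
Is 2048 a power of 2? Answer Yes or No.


0b100000000000. Only one bit set => Yes

Yes


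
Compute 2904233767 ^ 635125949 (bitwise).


0b10101101000110110001011100100111 ^ 0b100101110110110100000010111101 = 0b10001000110000000101011110011010 = 2294306714

2294306714


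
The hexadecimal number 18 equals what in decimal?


18 hex = 24 decimal

24


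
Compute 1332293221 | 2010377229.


0b1001111011010010010111001100101 | 0b1110111110100111110110000001101 = 0b1111111111110111110111001101101 = 2147217005

2147217005


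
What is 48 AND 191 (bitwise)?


0b110000 & 0b10111111 = 0b110000 = 48

48


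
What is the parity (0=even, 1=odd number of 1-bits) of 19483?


0b100110000011011 has 7 ones => parity 1

1


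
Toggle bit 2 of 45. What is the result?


45 ^ (1 << 2) = 45 ^ 4 = 41

41


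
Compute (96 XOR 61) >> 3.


Step 1: 96 ^ 61 = 93
Step 2: 93 >> 3 = 11

11


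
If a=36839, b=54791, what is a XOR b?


36839 ^ 54791 = 23008

23008


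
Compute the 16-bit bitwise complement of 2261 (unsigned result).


~0b100011010101 = 0b1111011100101010 = 63274 (16-bit unsigned)

63274


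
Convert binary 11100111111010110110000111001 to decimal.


11100111111010110110000111001 in decimal = 486370361

486370361


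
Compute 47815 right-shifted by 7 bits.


0b1011101011000111 >> 7 = 0b101110101 = 373

373


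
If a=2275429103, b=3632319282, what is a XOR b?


2275429103 ^ 3632319282 = 1595965917

1595965917


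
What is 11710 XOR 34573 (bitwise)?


0b10110110111110 ^ 0b1000011100001101 = 0b1010101010110011 = 43699

43699


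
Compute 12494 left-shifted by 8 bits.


0b11000011001110 << 8 = 0b1100001100111000000000 = 3198464

3198464


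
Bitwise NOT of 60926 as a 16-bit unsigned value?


~0b1110110111111110 = 0b1001000000001 = 4609 (16-bit unsigned)

4609


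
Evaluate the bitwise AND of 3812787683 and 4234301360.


0b11100011010000101000010111100011 & 0b11111100011000100100111110110000 = 0b11100000010000100000010110100000 = 3762423200

3762423200


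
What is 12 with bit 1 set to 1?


12 | (1 << 1) = 12 | 2 = 14

14


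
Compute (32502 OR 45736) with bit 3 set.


Step 1: 32502 | 45736 = 65278
Step 2: 65278 | (1 << 3) = 65278 | 8 = 65278

65278


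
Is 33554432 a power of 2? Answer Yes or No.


0b10000000000000000000000000. Only one bit set => Yes

Yes


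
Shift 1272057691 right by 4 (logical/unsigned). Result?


0b1001011110100100000111101011011 >> 4 = 0b100101111010010000011110101 = 79503605

79503605


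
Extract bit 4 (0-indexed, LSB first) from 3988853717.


0b11101101110000010001001111010101, position 4 = 1

1


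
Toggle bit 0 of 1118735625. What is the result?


1118735625 ^ (1 << 0) = 1118735625 ^ 1 = 1118735624

1118735624


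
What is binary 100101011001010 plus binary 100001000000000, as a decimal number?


100101011001010 + 100001000000000 = 1000110011001010 = 36042

36042


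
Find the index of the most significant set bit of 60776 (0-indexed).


0b1110110101101000. Highest set bit at position 15

15


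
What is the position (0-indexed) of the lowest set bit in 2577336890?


0b10011001100111110000101000111010. Lowest set bit at position 1

1


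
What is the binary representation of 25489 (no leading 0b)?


25489 = 110001110010001 in binary

110001110010001


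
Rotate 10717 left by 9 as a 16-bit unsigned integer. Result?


Rotate 0b10100111011101 left by 9 (16-bit) = 0b1011101001010011 = 47699

47699


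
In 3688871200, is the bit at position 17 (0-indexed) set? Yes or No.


0b11011011110111111011010100100000, bit 17 = 1. Yes

Yes


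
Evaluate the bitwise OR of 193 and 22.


0b11000001 | 0b10110 = 0b11010111 = 215

215


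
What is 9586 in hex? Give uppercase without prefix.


9586 = 2572 hex

2572


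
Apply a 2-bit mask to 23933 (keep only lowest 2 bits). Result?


23933 & 3 = 1

1


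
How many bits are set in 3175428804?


0b10111101010001010011001011000100 has 15 set bits

15


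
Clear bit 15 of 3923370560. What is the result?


3923370560 & ~(1 << 15) = 3923337792

3923337792


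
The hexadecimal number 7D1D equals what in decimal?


7D1D hex = 32029 decimal

32029


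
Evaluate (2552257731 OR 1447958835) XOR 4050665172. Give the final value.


Step 1: 2552257731 | 1447958835 = 3731774963
Step 2: 3731774963 ^ 4050665172 = 790520615

790520615


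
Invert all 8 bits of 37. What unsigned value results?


37 ^ 255 = 218

218


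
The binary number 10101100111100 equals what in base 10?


10101100111100 in decimal = 11068

11068


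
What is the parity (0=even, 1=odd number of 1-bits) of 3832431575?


0b11100100011011100100001111010111 has 18 ones => parity 0

0


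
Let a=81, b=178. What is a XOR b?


81 ^ 178 = 227

227


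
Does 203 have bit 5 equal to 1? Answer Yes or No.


0b11001011, bit 5 = 0. No

No


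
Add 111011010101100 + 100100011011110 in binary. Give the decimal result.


111011010101100 + 100100011011110 = 1011111110001010 = 49034

49034


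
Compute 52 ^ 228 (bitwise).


0b110100 ^ 0b11100100 = 0b11010000 = 208

208


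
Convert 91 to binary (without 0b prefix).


91 = 1011011 in binary

1011011


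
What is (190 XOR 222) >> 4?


Step 1: 190 ^ 222 = 96
Step 2: 96 >> 4 = 6

6


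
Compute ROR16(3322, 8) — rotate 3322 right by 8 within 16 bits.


Rotate 0b110011111010 right by 8 (16-bit) = 0b1111101000001100 = 64012

64012


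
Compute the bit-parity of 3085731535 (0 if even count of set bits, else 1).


0b10110111111011001000011011001111 has 20 ones => parity 0

0


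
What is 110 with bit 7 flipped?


110 ^ (1 << 7) = 110 ^ 128 = 238

238


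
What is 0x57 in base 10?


57 hex = 87 decimal

87


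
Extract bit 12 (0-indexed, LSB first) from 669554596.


0b100111111010001001011110100100, position 12 = 1

1


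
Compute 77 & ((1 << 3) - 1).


77 & 7 = 5

5


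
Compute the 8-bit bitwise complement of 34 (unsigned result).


~0b100010 = 0b11011101 = 221 (8-bit unsigned)

221


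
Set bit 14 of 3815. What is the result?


3815 | (1 << 14) = 3815 | 16384 = 20199

20199


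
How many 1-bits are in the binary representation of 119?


0b1110111 has 6 set bits

6


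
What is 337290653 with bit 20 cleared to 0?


337290653 & ~(1 << 20) = 336242077

336242077


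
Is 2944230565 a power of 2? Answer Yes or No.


0b10101111011111010110010010100101. Multiple bits set => No

No


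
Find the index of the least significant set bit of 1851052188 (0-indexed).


0b1101110010101001101000010011100. Lowest set bit at position 2

2


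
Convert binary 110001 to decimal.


110001 in decimal = 49

49


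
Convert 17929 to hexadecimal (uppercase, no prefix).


17929 = 4609 hex

4609


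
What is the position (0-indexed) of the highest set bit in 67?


0b1000011. Highest set bit at position 6

6


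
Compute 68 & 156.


0b1000100 & 0b10011100 = 0b100 = 4

4


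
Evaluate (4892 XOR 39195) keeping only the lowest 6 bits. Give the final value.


Step 1: 4892 ^ 39195 = 35335
Step 2: 35335 & 63 = 7

7


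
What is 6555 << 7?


0b1100110011011 << 7 = 0b11001100110110000000 = 839040

839040


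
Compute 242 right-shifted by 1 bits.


0b11110010 >> 1 = 0b1111001 = 121

121


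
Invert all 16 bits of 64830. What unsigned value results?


64830 ^ 65535 = 705

705


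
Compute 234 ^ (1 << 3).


234 ^ (1 << 3) = 234 ^ 8 = 226

226


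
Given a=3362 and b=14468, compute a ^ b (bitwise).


3362 ^ 14468 = 13734

13734


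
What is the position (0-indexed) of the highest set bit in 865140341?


0b110011100100001111111001110101. Highest set bit at position 29

29


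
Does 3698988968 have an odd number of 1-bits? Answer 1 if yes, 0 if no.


0b11011100011110100001011110101000 has 17 ones => parity 1

1


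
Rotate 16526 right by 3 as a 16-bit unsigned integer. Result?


Rotate 0b100000010001110 right by 3 (16-bit) = 0b1100100000010001 = 51217

51217


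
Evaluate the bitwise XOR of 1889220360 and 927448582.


0b1110000100110110011011100001000 ^ 0b110111010001111011111000000110 = 0b1000111110111001000100100001110 = 1205635342

1205635342


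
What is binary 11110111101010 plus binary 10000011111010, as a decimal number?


11110111101010 + 10000011111010 = 101111011100100 = 24292

24292


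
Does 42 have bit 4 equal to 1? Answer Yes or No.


0b101010, bit 4 = 0. No

No


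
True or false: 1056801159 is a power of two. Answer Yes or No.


0b111110111111011000000110000111. Multiple bits set => No

No


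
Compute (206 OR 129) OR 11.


Step 1: 206 | 129 = 207
Step 2: 207 | 11 = 207

207


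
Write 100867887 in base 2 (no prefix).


100867887 = 110000000110001111100101111 in binary

110000000110001111100101111


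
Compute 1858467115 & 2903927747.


0b1101110110001011111010100101011 & 0b10101101000101100110101111000011 = 0b101100000001000110000100000011 = 738484483

738484483


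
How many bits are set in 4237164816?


0b11111100100011100000000100010000 has 12 set bits

12


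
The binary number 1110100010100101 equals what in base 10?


1110100010100101 in decimal = 59557

59557


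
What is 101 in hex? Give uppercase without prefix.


101 = 65 hex

65


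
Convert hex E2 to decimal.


E2 hex = 226 decimal

226


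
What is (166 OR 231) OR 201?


Step 1: 166 | 231 = 231
Step 2: 231 | 201 = 239

239


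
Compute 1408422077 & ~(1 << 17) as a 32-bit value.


1408422077 & ~(1 << 17) = 1408291005

1408291005


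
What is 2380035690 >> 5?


0b10001101110111000111011001101010 >> 5 = 0b100011011101110001110110011 = 74376115

74376115


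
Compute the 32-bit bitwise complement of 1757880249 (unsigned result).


~0b1101000110001110001111110111001 = 0b10010111001110001110000001000110 = 2537087046 (32-bit unsigned)

2537087046


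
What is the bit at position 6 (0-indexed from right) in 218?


0b11011010, position 6 = 1

1


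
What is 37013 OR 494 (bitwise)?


0b1001000010010101 | 0b111101110 = 0b1001000111111111 = 37375

37375


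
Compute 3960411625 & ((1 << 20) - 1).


3960411625 & 1048575 = 988649

988649


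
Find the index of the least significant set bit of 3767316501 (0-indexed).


0b11100000100011001011000000010101. Lowest set bit at position 0

0


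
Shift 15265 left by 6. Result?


0b11101110100001 << 6 = 0b11101110100001000000 = 976960

976960


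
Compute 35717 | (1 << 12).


35717 | (1 << 12) = 35717 | 4096 = 39813

39813


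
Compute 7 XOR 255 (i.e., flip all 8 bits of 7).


7 ^ 255 = 248

248


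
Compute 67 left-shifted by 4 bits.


0b1000011 << 4 = 0b10000110000 = 1072

1072


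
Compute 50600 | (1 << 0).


50600 | (1 << 0) = 50600 | 1 = 50601

50601


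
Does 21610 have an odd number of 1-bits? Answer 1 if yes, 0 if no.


0b101010001101010 has 7 ones => parity 1

1


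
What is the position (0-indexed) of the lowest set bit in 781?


0b1100001101. Lowest set bit at position 0

0


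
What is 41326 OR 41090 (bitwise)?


0b1010000101101110 | 0b1010000010000010 = 0b1010000111101110 = 41454

41454


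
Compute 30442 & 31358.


0b111011011101010 & 0b111101001111110 = 0b111001001101010 = 29290

29290


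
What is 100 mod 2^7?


100 & 127 = 100

100


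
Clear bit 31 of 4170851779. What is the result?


4170851779 & ~(1 << 31) = 2023368131

2023368131


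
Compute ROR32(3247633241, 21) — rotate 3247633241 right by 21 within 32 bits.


Rotate 0b11000001100100101111001101011001 right by 21 (32-bit) = 0b10010111100110101100111000001100 = 2543504908

2543504908


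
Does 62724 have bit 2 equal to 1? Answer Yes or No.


0b1111010100000100, bit 2 = 1. Yes

Yes


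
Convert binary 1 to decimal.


1 in decimal = 1

1


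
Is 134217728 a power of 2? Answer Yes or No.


0b1000000000000000000000000000. Only one bit set => Yes

Yes


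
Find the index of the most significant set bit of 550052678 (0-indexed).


0b100000110010010010001101000110. Highest set bit at position 29

29


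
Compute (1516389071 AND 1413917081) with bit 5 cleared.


Step 1: 1516389071 & 1413917081 = 1346502793
Step 2: 1346502793 & ~(1 << 5) = 1346502793

1346502793


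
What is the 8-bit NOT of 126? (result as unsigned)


~0b1111110 = 0b10000001 = 129 (8-bit unsigned)

129


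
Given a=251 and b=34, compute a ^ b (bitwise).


251 ^ 34 = 217

217


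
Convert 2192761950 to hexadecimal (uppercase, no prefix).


2192761950 = 82B2E45E hex

82B2E45E


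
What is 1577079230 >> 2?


0b1011110000000000101000110111110 >> 2 = 0b10111100000000001010001101111 = 394269807

394269807


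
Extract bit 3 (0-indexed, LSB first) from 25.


0b11001, position 3 = 1

1


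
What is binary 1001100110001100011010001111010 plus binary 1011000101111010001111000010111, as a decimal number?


1001100110001100011010001111010 + 1011000101111010001111000010111 = 10100101100000110101001010010001 = 2776846993

2776846993


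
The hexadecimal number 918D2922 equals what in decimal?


918D2922 hex = 2441947426 decimal

2441947426


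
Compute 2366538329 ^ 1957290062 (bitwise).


0b10001101000011101000001001011001 ^ 0b1110100101010011110000001001110 = 0b11111001101001110110001000010111 = 4188496407

4188496407


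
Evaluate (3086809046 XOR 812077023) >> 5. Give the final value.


Step 1: 3086809046 ^ 812077023 = 2275129353
Step 2: 2275129353 >> 5 = 71097792

71097792


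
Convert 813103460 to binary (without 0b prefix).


813103460 = 110000011101101111100101100100 in binary

110000011101101111100101100100


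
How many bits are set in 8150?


0b1111111010110 has 10 set bits

10


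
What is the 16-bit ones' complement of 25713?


25713 ^ 65535 = 39822

39822


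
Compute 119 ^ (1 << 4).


119 ^ (1 << 4) = 119 ^ 16 = 103

103


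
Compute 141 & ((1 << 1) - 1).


141 & 1 = 1

1


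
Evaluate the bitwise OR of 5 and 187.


0b101 | 0b10111011 = 0b10111111 = 191

191


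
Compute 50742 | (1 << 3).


50742 | (1 << 3) = 50742 | 8 = 50750

50750


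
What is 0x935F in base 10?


935F hex = 37727 decimal

37727


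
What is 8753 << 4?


0b10001000110001 << 4 = 0b100010001100010000 = 140048

140048


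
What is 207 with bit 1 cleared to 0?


207 & ~(1 << 1) = 205

205


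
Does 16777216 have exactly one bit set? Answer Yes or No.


0b1000000000000000000000000. Only one bit set => Yes

Yes


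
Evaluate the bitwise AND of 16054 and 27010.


0b11111010110110 & 0b110100110000010 = 0b10100010000010 = 10370

10370


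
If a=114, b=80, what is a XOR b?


114 ^ 80 = 34

34


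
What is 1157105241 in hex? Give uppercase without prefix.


1157105241 = 44F80659 hex

44F80659


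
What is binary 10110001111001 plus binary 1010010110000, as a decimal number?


10110001111001 + 1010010110000 = 100000100101001 = 16681

16681


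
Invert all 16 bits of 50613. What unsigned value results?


50613 ^ 65535 = 14922

14922


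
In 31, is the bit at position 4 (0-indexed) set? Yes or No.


0b11111, bit 4 = 1. Yes

Yes


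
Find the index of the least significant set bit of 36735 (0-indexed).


0b1000111101111111. Lowest set bit at position 0

0


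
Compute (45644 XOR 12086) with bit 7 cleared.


Step 1: 45644 ^ 12086 = 40314
Step 2: 40314 & ~(1 << 7) = 40314

40314


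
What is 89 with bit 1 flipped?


89 ^ (1 << 1) = 89 ^ 2 = 91

91


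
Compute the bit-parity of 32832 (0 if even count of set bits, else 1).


0b1000000001000000 has 2 ones => parity 0

0


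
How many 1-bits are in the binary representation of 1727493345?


0b1100110111101110111010011100001 has 19 set bits

19


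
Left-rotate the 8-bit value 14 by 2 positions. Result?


Rotate 0b1110 left by 2 (8-bit) = 0b111000 = 56

56


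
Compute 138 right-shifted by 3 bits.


0b10001010 >> 3 = 0b10001 = 17

17


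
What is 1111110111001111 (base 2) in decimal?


1111110111001111 in decimal = 64975

64975


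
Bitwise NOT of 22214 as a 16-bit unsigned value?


~0b101011011000110 = 0b1010100100111001 = 43321 (16-bit unsigned)

43321


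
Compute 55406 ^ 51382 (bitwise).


0b1101100001101110 ^ 0b1100100010110110 = 0b1000011011000 = 4312

4312


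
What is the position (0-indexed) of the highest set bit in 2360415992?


0b10001100101100010001011011111000. Highest set bit at position 31

31


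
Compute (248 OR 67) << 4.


Step 1: 248 | 67 = 251
Step 2: 251 << 4 = 4016

4016


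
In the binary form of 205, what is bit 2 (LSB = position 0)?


0b11001101, position 2 = 1

1


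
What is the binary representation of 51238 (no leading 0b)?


51238 = 1100100000100110 in binary

1100100000100110


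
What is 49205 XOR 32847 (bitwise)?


0b1100000000110101 ^ 0b1000000001001111 = 0b100000001111010 = 16506

16506


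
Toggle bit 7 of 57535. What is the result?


57535 ^ (1 << 7) = 57535 ^ 128 = 57407

57407


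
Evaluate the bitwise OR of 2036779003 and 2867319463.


0b1111001011001101100011111111011 | 0b10101010111001111101001010100111 = 0b11111011111001111101011111111111 = 4226275327

4226275327


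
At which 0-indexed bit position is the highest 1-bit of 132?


0b10000100. Highest set bit at position 7

7


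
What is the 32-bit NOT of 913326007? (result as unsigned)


~0b110110011100000011111110110111 = 0b11001001100011111100000001001000 = 3381641288 (32-bit unsigned)

3381641288


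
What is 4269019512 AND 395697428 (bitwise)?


0b11111110011101000001000101111000 & 0b10111100101011101110100010100 = 0b10110000101000001000100010000 = 370413840

370413840


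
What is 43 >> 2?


0b101011 >> 2 = 0b1010 = 10

10


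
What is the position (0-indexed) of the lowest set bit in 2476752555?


0b10010011101000000011111010101011. Lowest set bit at position 0

0


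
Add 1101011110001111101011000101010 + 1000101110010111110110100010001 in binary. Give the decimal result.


1101011110001111101011000101010 + 1000101110010111110110100010001 = 10110001100100111100001100111011 = 2979251003

2979251003


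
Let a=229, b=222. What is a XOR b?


229 ^ 222 = 59

59


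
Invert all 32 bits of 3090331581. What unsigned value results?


3090331581 ^ 4294967295 = 1204635714

1204635714


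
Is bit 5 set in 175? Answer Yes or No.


0b10101111, bit 5 = 1. Yes

Yes


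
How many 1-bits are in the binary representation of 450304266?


0b11010110101110001100100001010 has 14 set bits

14


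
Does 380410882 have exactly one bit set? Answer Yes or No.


0b10110101011001001110000000010. Multiple bits set => No

No


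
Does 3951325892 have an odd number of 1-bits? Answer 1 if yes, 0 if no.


0b11101011100001000111001011000100 has 15 ones => parity 1

1
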